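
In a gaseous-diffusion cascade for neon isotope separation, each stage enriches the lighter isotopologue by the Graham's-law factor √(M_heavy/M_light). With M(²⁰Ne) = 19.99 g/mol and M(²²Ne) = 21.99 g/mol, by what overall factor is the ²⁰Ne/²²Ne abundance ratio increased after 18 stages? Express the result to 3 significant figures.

2.36

Each stage multiplies the ratio by α = √(21.99/19.99), so after 18 stages the overall factor is α^18 = (21.99/19.99)^(18/2).
= 1.10005^9 = 2.36.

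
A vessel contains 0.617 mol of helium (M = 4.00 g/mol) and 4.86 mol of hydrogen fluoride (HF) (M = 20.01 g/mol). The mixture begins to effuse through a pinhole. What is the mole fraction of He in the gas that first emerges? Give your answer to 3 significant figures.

0.221

Effusion rate of each component ∝ n_i/√M_i (partial pressure × 1/√M).
So x_He in the escaping gas = (n_He/√M_He) / Σ(n_i/√M_i)
= (0.617/√4.00) / (0.617/√4.00 + 4.86/√20.01) = 0.3085/(0.3085 + 1.086) = 0.221.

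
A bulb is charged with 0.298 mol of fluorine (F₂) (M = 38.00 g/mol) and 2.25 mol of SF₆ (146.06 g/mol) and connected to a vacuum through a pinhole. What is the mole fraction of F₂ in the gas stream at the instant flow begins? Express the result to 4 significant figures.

The effusion rate of species i is ∝ p_i/√M_i ∝ n_i/√M_i.
So x_F₂ in the escaping gas = (n_F₂/√M_F₂) / Σ(n_i/√M_i)
= (0.298/√38.00) / (0.298/√38.00 + 2.25/√146.06) = 0.04834/(0.04834 + 0.1862) = 0.2061.

0.2061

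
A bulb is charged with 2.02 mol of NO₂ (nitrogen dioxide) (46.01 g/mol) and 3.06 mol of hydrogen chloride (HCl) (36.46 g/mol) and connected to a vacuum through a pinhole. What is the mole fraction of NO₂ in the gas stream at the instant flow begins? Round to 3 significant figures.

Effusion rate of each component ∝ n_i/√M_i (partial pressure × 1/√M).
So x_NO₂ in the escaping gas = (n_NO₂/√M_NO₂) / Σ(n_i/√M_i)
= (2.02/√46.01) / (2.02/√46.01 + 3.06/√36.46) = 0.2978/(0.2978 + 0.5068) = 0.370.

0.370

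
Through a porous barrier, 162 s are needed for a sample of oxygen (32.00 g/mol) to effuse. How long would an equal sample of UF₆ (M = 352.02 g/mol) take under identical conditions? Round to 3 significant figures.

537 s

By Graham's law, t_UF₆/t_O₂ = √(M_UF₆/M_O₂) = √(352.02/32.00) = √11.00 = 3.317.
So the time for UF₆ is 162 × 3.317 = 537 s.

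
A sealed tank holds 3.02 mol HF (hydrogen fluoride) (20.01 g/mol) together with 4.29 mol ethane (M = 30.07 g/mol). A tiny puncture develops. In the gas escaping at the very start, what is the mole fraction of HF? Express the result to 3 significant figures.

0.463

Each component's effusion rate ∝ (its partial pressure)·(1/√M) ∝ n_i/√M_i.
Mole fraction of HF in the effusate = (n_HF/√M_HF) / (n_HF/√M_HF + n_C₂H₆/√M_C₂H₆)
= (3.02/√20.01) / (3.02/√20.01 + 4.29/√30.07) = 0.6751/(0.6751 + 0.7823) = 0.463.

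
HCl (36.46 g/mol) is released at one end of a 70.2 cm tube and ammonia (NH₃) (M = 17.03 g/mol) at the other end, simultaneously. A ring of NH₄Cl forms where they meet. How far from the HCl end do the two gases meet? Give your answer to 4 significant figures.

28.50 cm

Graham's law gives d_HCl/d_NH₃ = rate_HCl/rate_NH₃ = √(M_NH₃/M_HCl) = √(17.03/36.46) = 0.6834.
With d_HCl + d_NH₃ = 70.2 cm, d_NH₃ = 70.2/(1 + 0.6834) = 41.70 cm.
d_HCl = 70.2 − 41.70 = 28.50 cm.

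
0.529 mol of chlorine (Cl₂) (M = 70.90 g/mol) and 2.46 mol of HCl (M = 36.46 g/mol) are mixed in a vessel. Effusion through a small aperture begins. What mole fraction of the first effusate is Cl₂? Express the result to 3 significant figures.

Each component's effusion rate ∝ (its partial pressure)·(1/√M) ∝ n_i/√M_i.
So x_Cl₂ in the escaping gas = (n_Cl₂/√M_Cl₂) / Σ(n_i/√M_i)
= (0.529/√70.90) / (0.529/√70.90 + 2.46/√36.46) = 0.06283/(0.06283 + 0.4074) = 0.134.

0.134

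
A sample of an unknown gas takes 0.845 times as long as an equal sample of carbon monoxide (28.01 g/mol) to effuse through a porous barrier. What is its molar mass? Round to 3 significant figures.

Graham's law gives t_X/t_CO = √(M_X/M_CO).
0.845 = √(M_X/28.01)
M_X = 28.01 × 0.845² = 28.01 × 0.7140 = 20.0 g/mol

20.0 g/mol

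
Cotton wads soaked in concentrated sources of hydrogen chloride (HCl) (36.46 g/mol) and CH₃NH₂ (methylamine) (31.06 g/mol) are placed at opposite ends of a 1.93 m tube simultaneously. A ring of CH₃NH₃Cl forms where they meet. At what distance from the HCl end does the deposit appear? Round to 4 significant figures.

0.9263 m

Distances travelled in equal time are proportional to diffusion rates, so d_HCl/d_CH₃NH₂ = √(M_CH₃NH₂/M_HCl) = √(31.06/36.46) = 0.9230.
With d_HCl + d_CH₃NH₂ = 1.93 m, d_CH₃NH₂ = 1.93/(1 + 0.9230) = 1.004 m.
d_HCl = 1.93 − 1.004 = 0.9263 m.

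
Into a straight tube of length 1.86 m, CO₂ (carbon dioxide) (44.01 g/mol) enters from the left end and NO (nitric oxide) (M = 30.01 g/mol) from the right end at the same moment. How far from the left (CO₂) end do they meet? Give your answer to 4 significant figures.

Graham's law gives d_CO₂/d_NO = rate_CO₂/rate_NO = √(M_NO/M_CO₂) = √(30.01/44.01) = 0.8258.
With d_CO₂ + d_NO = 1.86 m, d_NO = 1.86/(1 + 0.8258) = 1.019 m.
d_CO₂ = 1.86 − 1.019 = 0.8412 m.

0.8412 m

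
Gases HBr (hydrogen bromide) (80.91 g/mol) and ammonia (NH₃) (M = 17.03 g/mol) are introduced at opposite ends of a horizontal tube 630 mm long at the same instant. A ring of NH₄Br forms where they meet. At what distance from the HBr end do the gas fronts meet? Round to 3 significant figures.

In equal time, each gas travels a distance ∝ its rate ∝ 1/√M, so d_HBr/d_NH₃ = √(M_NH₃/M_HBr) = √(17.03/80.91) = 0.4588.
With d_HBr + d_NH₃ = 630 mm, d_NH₃ = 630/(1 + 0.4588) = 431.9 mm.
d_HBr = 630 − 431.9 = 198 mm.

198 mm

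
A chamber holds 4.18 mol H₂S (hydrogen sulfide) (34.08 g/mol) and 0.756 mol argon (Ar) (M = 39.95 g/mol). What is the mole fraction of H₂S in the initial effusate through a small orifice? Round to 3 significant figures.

Each component's effusion rate ∝ (its partial pressure)·(1/√M) ∝ n_i/√M_i.
So x_H₂S in the escaping gas = (n_H₂S/√M_H₂S) / Σ(n_i/√M_i)
= (4.18/√34.08) / (4.18/√34.08 + 0.756/√39.95) = 0.7160/(0.7160 + 0.1196) = 0.857.

0.857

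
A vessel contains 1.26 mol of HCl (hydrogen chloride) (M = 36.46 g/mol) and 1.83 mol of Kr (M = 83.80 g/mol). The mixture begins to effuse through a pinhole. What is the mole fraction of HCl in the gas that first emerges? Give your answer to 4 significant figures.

0.5107

The effusion rate of species i is ∝ p_i/√M_i ∝ n_i/√M_i.
x_HCl(eff) = (n_HCl/√M_HCl) / (n_HCl/√M_HCl + n_Kr/√M_Kr)
= (1.26/√36.46) / (1.26/√36.46 + 1.83/√83.80) = 0.2087/(0.2087 + 0.1999) = 0.5107.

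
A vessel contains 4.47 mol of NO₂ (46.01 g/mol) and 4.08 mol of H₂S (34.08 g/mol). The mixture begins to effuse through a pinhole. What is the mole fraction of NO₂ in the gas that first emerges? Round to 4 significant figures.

0.4853

Each component's effusion rate ∝ (its partial pressure)·(1/√M) ∝ n_i/√M_i.
Mole fraction of NO₂ in the effusate = (n_NO₂/√M_NO₂) / (n_NO₂/√M_NO₂ + n_H₂S/√M_H₂S)
= (4.47/√46.01) / (4.47/√46.01 + 4.08/√34.08) = 0.6590/(0.6590 + 0.6989) = 0.4853.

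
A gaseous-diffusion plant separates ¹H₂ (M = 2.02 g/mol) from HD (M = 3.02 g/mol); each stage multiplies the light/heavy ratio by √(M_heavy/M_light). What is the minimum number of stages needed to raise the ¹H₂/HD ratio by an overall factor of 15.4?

Per stage α = (3.02/2.02)^(1/2) = 1.49505^0.5, giving ln α = 0.2011.
Need α^N ≥ 15.4 ⇒ N ≥ ln(15.4) / ln α = 2.734 / 0.2011 = 13.60.
Minimum whole number of stages: N = 14.

14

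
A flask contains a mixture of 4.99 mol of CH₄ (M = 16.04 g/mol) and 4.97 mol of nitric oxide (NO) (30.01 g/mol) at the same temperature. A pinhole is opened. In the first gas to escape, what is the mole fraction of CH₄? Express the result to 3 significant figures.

Each component's effusion rate ∝ (its partial pressure)·(1/√M) ∝ n_i/√M_i.
x_CH₄(eff) = (n_CH₄/√M_CH₄) / (n_CH₄/√M_CH₄ + n_NO/√M_NO)
= (4.99/√16.04) / (4.99/√16.04 + 4.97/√30.01) = 1.246/(1.246 + 0.9072) = 0.579.

0.579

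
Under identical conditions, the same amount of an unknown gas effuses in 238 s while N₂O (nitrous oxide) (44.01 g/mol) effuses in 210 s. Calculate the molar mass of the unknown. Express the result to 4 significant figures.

Since effusion rate ∝ 1/√M, t_X/t_N₂O = √(M_X/M_N₂O).
238/210 = 1.133 = √(M_X/44.01)
M_X = 44.01 × 1.133² = 44.01 × 1.284 = 56.53 g/mol

56.53 g/mol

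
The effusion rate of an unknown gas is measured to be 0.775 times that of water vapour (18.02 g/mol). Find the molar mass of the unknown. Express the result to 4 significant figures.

30.00 g/mol

Using Graham's law: rate_X/rate_H₂O = √(M_H₂O/M_X).
0.775 = √(18.02/M_X)
M_X = 18.02 / 0.775² = 18.02 / 0.6006 = 30.00 g/mol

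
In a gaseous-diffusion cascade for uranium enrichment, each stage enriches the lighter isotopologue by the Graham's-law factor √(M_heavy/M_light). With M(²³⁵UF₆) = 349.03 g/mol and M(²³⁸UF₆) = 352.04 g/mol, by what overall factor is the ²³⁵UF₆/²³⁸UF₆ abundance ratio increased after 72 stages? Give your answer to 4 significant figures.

The single-stage factor is √(M_heavy/M_light), so 72 stages give [√(352.04/349.03)]^72 = (352.04/349.03)^(72/2).
= 1.00862^36 = 1.362.

1.362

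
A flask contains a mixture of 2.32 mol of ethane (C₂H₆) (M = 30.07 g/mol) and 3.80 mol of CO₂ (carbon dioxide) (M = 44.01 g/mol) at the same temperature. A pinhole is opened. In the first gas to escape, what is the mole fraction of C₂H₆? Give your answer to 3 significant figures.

Rate_i ∝ x_i/√M_i (Graham's law weighted by mole fraction), so the effusate composition follows n_i/√M_i.
So x_C₂H₆ in the escaping gas = (n_C₂H₆/√M_C₂H₆) / Σ(n_i/√M_i)
= (2.32/√30.07) / (2.32/√30.07 + 3.80/√44.01) = 0.4231/(0.4231 + 0.5728) = 0.425.

0.425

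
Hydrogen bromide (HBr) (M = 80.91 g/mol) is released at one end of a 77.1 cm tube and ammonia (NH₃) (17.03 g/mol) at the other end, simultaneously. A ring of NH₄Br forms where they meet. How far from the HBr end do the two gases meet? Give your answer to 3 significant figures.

Distances travelled in equal time are proportional to diffusion rates, so d_HBr/d_NH₃ = √(M_NH₃/M_HBr) = √(17.03/80.91) = 0.4588.
With d_HBr + d_NH₃ = 77.1 cm, d_NH₃ = 77.1/(1 + 0.4588) = 52.85 cm.
d_HBr = 77.1 − 52.85 = 24.2 cm.

24.2 cm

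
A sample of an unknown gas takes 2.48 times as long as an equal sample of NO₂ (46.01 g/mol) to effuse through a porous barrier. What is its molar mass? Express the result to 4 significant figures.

By Graham's law, t_X/t_NO₂ = √(M_X/M_NO₂).
2.48 = √(M_X/46.01)
M_X = 46.01 × 2.48² = 46.01 × 6.150 = 283.0 g/mol

283.0 g/mol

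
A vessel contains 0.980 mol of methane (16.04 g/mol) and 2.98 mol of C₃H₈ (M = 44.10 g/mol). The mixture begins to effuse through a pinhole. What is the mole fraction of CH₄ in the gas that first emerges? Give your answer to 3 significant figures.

Each component's effusion rate ∝ (its partial pressure)·(1/√M) ∝ n_i/√M_i.
So x_CH₄ in the escaping gas = (n_CH₄/√M_CH₄) / Σ(n_i/√M_i)
= (0.980/√16.04) / (0.980/√16.04 + 2.98/√44.10) = 0.2447/(0.2447 + 0.4487) = 0.353.

0.353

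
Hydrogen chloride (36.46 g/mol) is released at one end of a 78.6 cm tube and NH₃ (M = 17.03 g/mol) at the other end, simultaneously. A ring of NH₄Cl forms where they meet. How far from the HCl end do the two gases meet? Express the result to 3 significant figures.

31.9 cm

In equal time, each gas travels a distance ∝ its rate ∝ 1/√M, so d_HCl/d_NH₃ = √(M_NH₃/M_HCl) = √(17.03/36.46) = 0.6834.
With d_HCl + d_NH₃ = 78.6 cm, d_NH₃ = 78.6/(1 + 0.6834) = 46.69 cm.
d_HCl = 78.6 − 46.69 = 31.9 cm.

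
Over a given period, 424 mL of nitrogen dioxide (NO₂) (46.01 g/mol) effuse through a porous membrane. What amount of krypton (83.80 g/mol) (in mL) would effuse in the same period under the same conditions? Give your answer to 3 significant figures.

314 mL

From Graham's law, rate_Kr/rate_NO₂ = √(M_NO₂/M_Kr) = √(46.01/83.80) = √0.5490 = 0.7410.
So the volume for Kr is 424 × 0.7410 = 314 mL.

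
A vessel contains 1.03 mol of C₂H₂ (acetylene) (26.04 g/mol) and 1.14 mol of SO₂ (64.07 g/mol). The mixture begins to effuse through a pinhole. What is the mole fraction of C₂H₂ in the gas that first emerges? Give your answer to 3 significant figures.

The effusion rate of species i is ∝ p_i/√M_i ∝ n_i/√M_i.
Mole fraction of C₂H₂ in the effusate = (n_C₂H₂/√M_C₂H₂) / (n_C₂H₂/√M_C₂H₂ + n_SO₂/√M_SO₂)
= (1.03/√26.04) / (1.03/√26.04 + 1.14/√64.07) = 0.2018/(0.2018 + 0.1424) = 0.586.

0.586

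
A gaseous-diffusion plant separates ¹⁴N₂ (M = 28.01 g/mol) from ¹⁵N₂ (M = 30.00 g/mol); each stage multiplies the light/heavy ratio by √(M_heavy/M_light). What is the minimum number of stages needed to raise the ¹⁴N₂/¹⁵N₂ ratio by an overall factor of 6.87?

Per stage α = (30.00/28.01)^(1/2) = 1.07105^0.5, giving ln α = 0.03432.
Need α^N ≥ 6.87 ⇒ N ≥ ln(6.87) / ln α = 1.927 / 0.03432 = 56.16.
So at least 57 stages are needed.

57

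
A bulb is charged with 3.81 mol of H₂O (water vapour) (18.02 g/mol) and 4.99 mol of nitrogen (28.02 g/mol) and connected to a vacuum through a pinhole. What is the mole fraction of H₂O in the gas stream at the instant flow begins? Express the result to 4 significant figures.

The effusion rate of species i is ∝ p_i/√M_i ∝ n_i/√M_i.
Mole fraction of H₂O in the effusate = (n_H₂O/√M_H₂O) / (n_H₂O/√M_H₂O + n_N₂/√M_N₂)
= (3.81/√18.02) / (3.81/√18.02 + 4.99/√28.02) = 0.8975/(0.8975 + 0.9427) = 0.4877.

0.4877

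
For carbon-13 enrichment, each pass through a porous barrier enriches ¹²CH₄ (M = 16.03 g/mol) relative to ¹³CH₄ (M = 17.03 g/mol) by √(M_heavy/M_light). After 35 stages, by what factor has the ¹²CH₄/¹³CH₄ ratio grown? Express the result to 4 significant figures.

2.883

Overall factor = α^35 with α = √(17.03/16.03), i.e. (17.03/16.03)^(35/2).
= 1.06238^(35/2) = 2.883.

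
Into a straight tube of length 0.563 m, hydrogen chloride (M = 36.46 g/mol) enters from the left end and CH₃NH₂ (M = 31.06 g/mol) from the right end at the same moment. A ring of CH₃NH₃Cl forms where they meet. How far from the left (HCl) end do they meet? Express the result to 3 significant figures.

0.270 m

In equal time, each gas travels a distance ∝ its rate ∝ 1/√M, so d_HCl/d_CH₃NH₂ = √(M_CH₃NH₂/M_HCl) = √(31.06/36.46) = 0.9230.
With d_HCl + d_CH₃NH₂ = 0.563 m, d_CH₃NH₂ = 0.563/(1 + 0.9230) = 0.2928 m.
d_HCl = 0.563 − 0.2928 = 0.270 m.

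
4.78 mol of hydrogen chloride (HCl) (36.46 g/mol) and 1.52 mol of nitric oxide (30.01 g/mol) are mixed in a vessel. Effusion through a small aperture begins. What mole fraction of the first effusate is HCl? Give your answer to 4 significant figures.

Each component's effusion rate ∝ (its partial pressure)·(1/√M) ∝ n_i/√M_i.
x_HCl(eff) = (n_HCl/√M_HCl) / (n_HCl/√M_HCl + n_NO/√M_NO)
= (4.78/√36.46) / (4.78/√36.46 + 1.52/√30.01) = 0.7916/(0.7916 + 0.2775) = 0.7405.

0.7405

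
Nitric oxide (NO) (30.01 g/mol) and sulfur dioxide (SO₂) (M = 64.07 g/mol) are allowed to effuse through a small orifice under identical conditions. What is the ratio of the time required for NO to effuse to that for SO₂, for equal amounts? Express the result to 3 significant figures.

0.684

Graham's law gives t_NO/t_SO₂ = √(M_NO/M_SO₂) = √(30.01/64.07) = √0.4684 = 0.684.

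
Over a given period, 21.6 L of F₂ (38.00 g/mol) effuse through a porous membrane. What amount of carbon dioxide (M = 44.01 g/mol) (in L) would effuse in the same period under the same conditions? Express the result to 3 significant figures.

By Graham's law, rate_CO₂/rate_F₂ = √(M_F₂/M_CO₂) = √(38.00/44.01) = √0.8634 = 0.9292.
So the volume for CO₂ is 21.6 × 0.9292 = 20.1 L.

20.1 L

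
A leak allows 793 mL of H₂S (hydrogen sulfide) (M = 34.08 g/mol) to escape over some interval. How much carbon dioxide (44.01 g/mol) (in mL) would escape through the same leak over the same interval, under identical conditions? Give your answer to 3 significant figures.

698 mL

Graham's law gives rate_CO₂/rate_H₂S = √(M_H₂S/M_CO₂) = √(34.08/44.01) = √0.7744 = 0.8800.
So the volume for CO₂ is 793 × 0.8800 = 698 mL.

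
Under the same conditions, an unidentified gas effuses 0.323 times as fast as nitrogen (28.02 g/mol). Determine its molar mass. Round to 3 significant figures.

269 g/mol

From Graham's law, rate_X/rate_N₂ = √(M_N₂/M_X).
0.323 = √(28.02/M_X)
M_X = 28.02 / 0.323² = 28.02 / 0.1043 = 269 g/mol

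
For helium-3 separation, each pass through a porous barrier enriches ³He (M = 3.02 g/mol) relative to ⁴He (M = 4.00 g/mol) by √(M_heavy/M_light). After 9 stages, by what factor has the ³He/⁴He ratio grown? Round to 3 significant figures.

3.54

Overall factor = α^9 with α = √(4.00/3.02), i.e. (4.00/3.02)^(9/2).
= 1.32450^(9/2) = 3.54.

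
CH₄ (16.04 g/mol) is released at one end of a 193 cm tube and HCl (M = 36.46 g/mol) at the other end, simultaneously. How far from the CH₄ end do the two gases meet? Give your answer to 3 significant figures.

116 cm

In equal time, each gas travels a distance ∝ its rate ∝ 1/√M, so d_CH₄/d_HCl = √(M_HCl/M_CH₄) = √(36.46/16.04) = 1.508.
With d_CH₄ + d_HCl = 193 cm, d_HCl = 193/(1 + 1.508) = 76.96 cm.
d_CH₄ = 193 − 76.96 = 116 cm.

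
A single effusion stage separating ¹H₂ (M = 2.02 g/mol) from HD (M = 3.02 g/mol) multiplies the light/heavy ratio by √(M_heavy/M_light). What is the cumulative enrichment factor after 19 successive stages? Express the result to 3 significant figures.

45.6

The single-stage factor is √(M_heavy/M_light), so 19 stages give [√(3.02/2.02)]^19 = (3.02/2.02)^(19/2).
= 1.49505^(19/2) = 45.6.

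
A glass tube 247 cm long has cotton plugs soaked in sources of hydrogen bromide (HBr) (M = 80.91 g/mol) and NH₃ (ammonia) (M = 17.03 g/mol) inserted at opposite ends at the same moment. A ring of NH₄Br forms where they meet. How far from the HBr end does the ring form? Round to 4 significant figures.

In equal time, each gas travels a distance ∝ its rate ∝ 1/√M, so d_HBr/d_NH₃ = √(M_NH₃/M_HBr) = √(17.03/80.91) = 0.4588.
With d_HBr + d_NH₃ = 247 cm, d_NH₃ = 247/(1 + 0.4588) = 169.3 cm.
d_HBr = 247 − 169.3 = 77.68 cm.

77.68 cm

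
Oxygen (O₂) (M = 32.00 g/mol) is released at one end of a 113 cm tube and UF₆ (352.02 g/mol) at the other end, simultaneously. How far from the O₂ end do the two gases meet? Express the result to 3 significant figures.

86.8 cm

Graham's law gives d_O₂/d_UF₆ = rate_O₂/rate_UF₆ = √(M_UF₆/M_O₂) = √(352.02/32.00) = 3.317.
With d_O₂ + d_UF₆ = 113 cm, d_UF₆ = 113/(1 + 3.317) = 26.18 cm.
d_O₂ = 113 − 26.18 = 86.8 cm.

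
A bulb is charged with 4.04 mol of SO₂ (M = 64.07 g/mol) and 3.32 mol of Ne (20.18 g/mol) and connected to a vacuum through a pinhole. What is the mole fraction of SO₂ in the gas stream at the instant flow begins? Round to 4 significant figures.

Effusion rate of each component ∝ n_i/√M_i (partial pressure × 1/√M).
x_SO₂(eff) = (n_SO₂/√M_SO₂) / (n_SO₂/√M_SO₂ + n_Ne/√M_Ne)
= (4.04/√64.07) / (4.04/√64.07 + 3.32/√20.18) = 0.5047/(0.5047 + 0.7391) = 0.4058.

0.4058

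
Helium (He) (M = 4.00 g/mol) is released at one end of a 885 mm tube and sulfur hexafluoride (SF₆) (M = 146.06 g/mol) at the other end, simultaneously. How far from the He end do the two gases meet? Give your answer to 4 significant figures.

In equal time, each gas travels a distance ∝ its rate ∝ 1/√M, so d_He/d_SF₆ = √(M_SF₆/M_He) = √(146.06/4.00) = 6.043.
With d_He + d_SF₆ = 885 mm, d_SF₆ = 885/(1 + 6.043) = 125.7 mm.
d_He = 885 − 125.7 = 759.3 mm.

759.3 mm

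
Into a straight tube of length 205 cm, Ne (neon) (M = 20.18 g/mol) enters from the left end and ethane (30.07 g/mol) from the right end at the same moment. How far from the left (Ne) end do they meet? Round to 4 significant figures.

In equal time, each gas travels a distance ∝ its rate ∝ 1/√M, so d_Ne/d_C₂H₆ = √(M_C₂H₆/M_Ne) = √(30.07/20.18) = 1.221.
With d_Ne + d_C₂H₆ = 205 cm, d_C₂H₆ = 205/(1 + 1.221) = 92.31 cm.
d_Ne = 205 − 92.31 = 112.7 cm.

112.7 cm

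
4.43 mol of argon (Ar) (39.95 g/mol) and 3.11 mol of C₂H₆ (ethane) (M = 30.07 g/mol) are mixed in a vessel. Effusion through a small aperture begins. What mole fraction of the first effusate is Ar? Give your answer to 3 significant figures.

0.553

Each component's effusion rate ∝ (its partial pressure)·(1/√M) ∝ n_i/√M_i.
x_Ar(eff) = (n_Ar/√M_Ar) / (n_Ar/√M_Ar + n_C₂H₆/√M_C₂H₆)
= (4.43/√39.95) / (4.43/√39.95 + 3.11/√30.07) = 0.7009/(0.7009 + 0.5671) = 0.553.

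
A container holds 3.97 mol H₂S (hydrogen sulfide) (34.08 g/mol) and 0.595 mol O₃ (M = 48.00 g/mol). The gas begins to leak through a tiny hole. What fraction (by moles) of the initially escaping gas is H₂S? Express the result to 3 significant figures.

0.888

Effusion rate of each component ∝ n_i/√M_i (partial pressure × 1/√M).
So x_H₂S in the escaping gas = (n_H₂S/√M_H₂S) / Σ(n_i/√M_i)
= (3.97/√34.08) / (3.97/√34.08 + 0.595/√48.00) = 0.6800/(0.6800 + 0.08588) = 0.888.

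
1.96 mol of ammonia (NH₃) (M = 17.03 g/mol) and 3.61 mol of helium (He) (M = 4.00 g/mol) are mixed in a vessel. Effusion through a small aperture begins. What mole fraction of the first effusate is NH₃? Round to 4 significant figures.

0.2083

Effusion rate of each component ∝ n_i/√M_i (partial pressure × 1/√M).
Mole fraction of NH₃ in the effusate = (n_NH₃/√M_NH₃) / (n_NH₃/√M_NH₃ + n_He/√M_He)
= (1.96/√17.03) / (1.96/√17.03 + 3.61/√4.00) = 0.4750/(0.4750 + 1.805) = 0.2083.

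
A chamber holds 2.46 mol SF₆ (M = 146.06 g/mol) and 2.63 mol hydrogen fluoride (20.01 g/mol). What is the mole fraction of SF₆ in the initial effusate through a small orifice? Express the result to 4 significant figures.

0.2572

Each component's effusion rate ∝ (its partial pressure)·(1/√M) ∝ n_i/√M_i.
So x_SF₆ in the escaping gas = (n_SF₆/√M_SF₆) / Σ(n_i/√M_i)
= (2.46/√146.06) / (2.46/√146.06 + 2.63/√20.01) = 0.2035/(0.2035 + 0.5879) = 0.2572.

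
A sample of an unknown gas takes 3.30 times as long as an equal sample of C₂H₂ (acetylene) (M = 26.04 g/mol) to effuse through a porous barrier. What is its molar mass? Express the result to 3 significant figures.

284 g/mol

By Graham's law, t_X/t_C₂H₂ = √(M_X/M_C₂H₂).
3.30 = √(M_X/26.04)
M_X = 26.04 × 3.30² = 26.04 × 10.89 = 284 g/mol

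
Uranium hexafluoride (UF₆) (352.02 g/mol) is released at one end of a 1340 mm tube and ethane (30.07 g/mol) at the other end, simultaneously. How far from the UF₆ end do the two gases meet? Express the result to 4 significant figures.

303.1 mm

Distances travelled in equal time are proportional to diffusion rates, so d_UF₆/d_C₂H₆ = √(M_C₂H₆/M_UF₆) = √(30.07/352.02) = 0.2923.
With d_UF₆ + d_C₂H₆ = 1340 mm, d_C₂H₆ = 1340/(1 + 0.2923) = 1037 mm.
d_UF₆ = 1340 − 1037 = 303.1 mm.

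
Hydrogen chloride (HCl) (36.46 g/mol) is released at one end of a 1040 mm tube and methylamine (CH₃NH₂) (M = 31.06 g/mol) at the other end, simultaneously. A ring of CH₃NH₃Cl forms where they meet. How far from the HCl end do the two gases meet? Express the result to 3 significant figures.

Graham's law gives d_HCl/d_CH₃NH₂ = rate_HCl/rate_CH₃NH₂ = √(M_CH₃NH₂/M_HCl) = √(31.06/36.46) = 0.9230.
With d_HCl + d_CH₃NH₂ = 1040 mm, d_CH₃NH₂ = 1040/(1 + 0.9230) = 540.8 mm.
d_HCl = 1040 − 540.8 = 499 mm.

499 mm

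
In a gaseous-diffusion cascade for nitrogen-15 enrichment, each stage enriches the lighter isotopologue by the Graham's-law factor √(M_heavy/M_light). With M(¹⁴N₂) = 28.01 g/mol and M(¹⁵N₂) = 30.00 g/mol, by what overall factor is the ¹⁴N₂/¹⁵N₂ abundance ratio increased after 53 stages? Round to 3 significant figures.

After 53 stages the ratio has grown by (√(30.00/28.01))^53 = (30.00/28.01)^(53/2).
= 1.07105^(53/2) = 6.16.

6.16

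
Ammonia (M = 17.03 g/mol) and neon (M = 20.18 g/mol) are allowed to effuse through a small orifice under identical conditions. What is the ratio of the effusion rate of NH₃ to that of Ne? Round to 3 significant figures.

1.09

From Graham's law, rate_NH₃/rate_Ne = √(M_Ne/M_NH₃) = √(20.18/17.03) = √1.185 = 1.09.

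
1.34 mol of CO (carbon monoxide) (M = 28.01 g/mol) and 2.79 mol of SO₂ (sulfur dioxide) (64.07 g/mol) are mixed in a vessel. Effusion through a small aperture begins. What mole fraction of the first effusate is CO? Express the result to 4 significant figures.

0.4208

Each component's effusion rate ∝ (its partial pressure)·(1/√M) ∝ n_i/√M_i.
So x_CO in the escaping gas = (n_CO/√M_CO) / Σ(n_i/√M_i)
= (1.34/√28.01) / (1.34/√28.01 + 2.79/√64.07) = 0.2532/(0.2532 + 0.3486) = 0.4208.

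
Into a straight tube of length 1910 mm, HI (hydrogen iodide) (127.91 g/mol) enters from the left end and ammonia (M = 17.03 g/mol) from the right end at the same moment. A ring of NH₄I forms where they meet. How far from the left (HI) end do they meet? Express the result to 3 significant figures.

Graham's law gives d_HI/d_NH₃ = rate_HI/rate_NH₃ = √(M_NH₃/M_HI) = √(17.03/127.91) = 0.3649.
With d_HI + d_NH₃ = 1910 mm, d_NH₃ = 1910/(1 + 0.3649) = 1399 mm.
d_HI = 1910 − 1399 = 511 mm.

511 mm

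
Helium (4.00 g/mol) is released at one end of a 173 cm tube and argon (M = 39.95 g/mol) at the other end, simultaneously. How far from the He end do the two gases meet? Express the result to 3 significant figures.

In equal time, each gas travels a distance ∝ its rate ∝ 1/√M, so d_He/d_Ar = √(M_Ar/M_He) = √(39.95/4.00) = 3.160.
With d_He + d_Ar = 173 cm, d_Ar = 173/(1 + 3.160) = 41.58 cm.
d_He = 173 − 41.58 = 131 cm.

131 cm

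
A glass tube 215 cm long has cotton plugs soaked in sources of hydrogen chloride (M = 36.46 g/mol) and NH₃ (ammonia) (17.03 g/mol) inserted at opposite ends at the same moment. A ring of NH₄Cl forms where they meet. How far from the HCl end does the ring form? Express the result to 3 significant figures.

Distances travelled in equal time are proportional to diffusion rates, so d_HCl/d_NH₃ = √(M_NH₃/M_HCl) = √(17.03/36.46) = 0.6834.
With d_HCl + d_NH₃ = 215 cm, d_NH₃ = 215/(1 + 0.6834) = 127.7 cm.
d_HCl = 215 − 127.7 = 87.3 cm.

87.3 cm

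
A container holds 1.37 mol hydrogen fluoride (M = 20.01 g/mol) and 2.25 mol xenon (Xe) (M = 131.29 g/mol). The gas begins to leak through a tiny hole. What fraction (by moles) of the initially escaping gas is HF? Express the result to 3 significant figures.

0.609

Rate_i ∝ x_i/√M_i (Graham's law weighted by mole fraction), so the effusate composition follows n_i/√M_i.
x_HF(eff) = (n_HF/√M_HF) / (n_HF/√M_HF + n_Xe/√M_Xe)
= (1.37/√20.01) / (1.37/√20.01 + 2.25/√131.29) = 0.3063/(0.3063 + 0.1964) = 0.609.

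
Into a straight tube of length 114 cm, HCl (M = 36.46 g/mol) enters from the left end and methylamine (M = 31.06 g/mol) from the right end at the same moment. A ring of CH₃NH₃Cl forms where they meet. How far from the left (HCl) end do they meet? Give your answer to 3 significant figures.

54.7 cm

Graham's law gives d_HCl/d_CH₃NH₂ = rate_HCl/rate_CH₃NH₂ = √(M_CH₃NH₂/M_HCl) = √(31.06/36.46) = 0.9230.
With d_HCl + d_CH₃NH₂ = 114 cm, d_CH₃NH₂ = 114/(1 + 0.9230) = 59.28 cm.
d_HCl = 114 − 59.28 = 54.7 cm.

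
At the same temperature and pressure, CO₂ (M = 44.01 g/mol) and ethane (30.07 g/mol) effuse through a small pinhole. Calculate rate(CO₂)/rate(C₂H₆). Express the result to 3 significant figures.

From Graham's law, rate_CO₂/rate_C₂H₆ = √(M_C₂H₆/M_CO₂) = √(30.07/44.01) = √0.6833 = 0.827.

0.827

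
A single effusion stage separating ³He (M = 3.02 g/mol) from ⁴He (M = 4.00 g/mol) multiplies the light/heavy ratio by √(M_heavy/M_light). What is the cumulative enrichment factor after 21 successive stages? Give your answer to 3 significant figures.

Overall factor = α^21 with α = √(4.00/3.02), i.e. (4.00/3.02)^(21/2).
= 1.32450^(21/2) = 19.1.

19.1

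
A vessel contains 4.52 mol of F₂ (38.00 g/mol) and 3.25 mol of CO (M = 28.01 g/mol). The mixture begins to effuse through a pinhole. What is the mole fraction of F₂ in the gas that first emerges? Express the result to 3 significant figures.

Rate_i ∝ x_i/√M_i (Graham's law weighted by mole fraction), so the effusate composition follows n_i/√M_i.
x_F₂(eff) = (n_F₂/√M_F₂) / (n_F₂/√M_F₂ + n_CO/√M_CO)
= (4.52/√38.00) / (4.52/√38.00 + 3.25/√28.01) = 0.7332/(0.7332 + 0.6141) = 0.544.

0.544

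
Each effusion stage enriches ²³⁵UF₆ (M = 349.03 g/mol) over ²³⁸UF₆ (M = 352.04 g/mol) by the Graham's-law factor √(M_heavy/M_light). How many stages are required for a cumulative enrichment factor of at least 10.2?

Per stage α = (352.04/349.03)^(1/2) = 1.00862^0.5, giving ln α = 0.004293.
Need α^N ≥ 10.2 ⇒ N ≥ ln(10.2) / ln α = 2.322 / 0.004293 = 540.91.
Rounding up, N = 541 stages.

541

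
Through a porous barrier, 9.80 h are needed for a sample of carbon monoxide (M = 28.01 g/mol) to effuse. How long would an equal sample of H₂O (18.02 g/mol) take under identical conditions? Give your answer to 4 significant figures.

Using Graham's law: t_H₂O/t_CO = √(M_H₂O/M_CO) = √(18.02/28.01) = √0.6433 = 0.8021.
So the time for H₂O is 9.80 × 0.8021 = 7.860 h.

7.860 h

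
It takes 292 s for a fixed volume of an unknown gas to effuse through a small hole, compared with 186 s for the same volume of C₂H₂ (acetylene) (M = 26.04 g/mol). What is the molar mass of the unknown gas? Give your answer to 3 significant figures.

Graham's law gives t_X/t_C₂H₂ = √(M_X/M_C₂H₂).
292/186 = 1.570 = √(M_X/26.04)
M_X = 26.04 × 1.570² = 26.04 × 2.465 = 64.2 g/mol

64.2 g/mol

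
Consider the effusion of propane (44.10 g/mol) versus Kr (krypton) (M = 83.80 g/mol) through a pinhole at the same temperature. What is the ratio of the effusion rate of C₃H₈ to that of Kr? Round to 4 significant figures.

1.378

Graham's law gives rate_C₃H₈/rate_Kr = √(M_Kr/M_C₃H₈) = √(83.80/44.10) = √1.900 = 1.378.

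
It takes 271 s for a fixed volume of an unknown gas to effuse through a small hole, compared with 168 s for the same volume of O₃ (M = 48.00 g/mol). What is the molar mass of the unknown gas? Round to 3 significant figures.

Since effusion rate ∝ 1/√M, t_X/t_O₃ = √(M_X/M_O₃).
271/168 = 1.613 = √(M_X/48.00)
M_X = 48.00 × 1.613² = 48.00 × 2.602 = 125 g/mol

125 g/mol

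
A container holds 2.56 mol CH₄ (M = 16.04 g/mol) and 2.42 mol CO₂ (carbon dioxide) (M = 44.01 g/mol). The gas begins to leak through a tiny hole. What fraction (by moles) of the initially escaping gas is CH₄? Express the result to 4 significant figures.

The effusion rate of species i is ∝ p_i/√M_i ∝ n_i/√M_i.
Mole fraction of CH₄ in the effusate = (n_CH₄/√M_CH₄) / (n_CH₄/√M_CH₄ + n_CO₂/√M_CO₂)
= (2.56/√16.04) / (2.56/√16.04 + 2.42/√44.01) = 0.6392/(0.6392 + 0.3648) = 0.6367.

0.6367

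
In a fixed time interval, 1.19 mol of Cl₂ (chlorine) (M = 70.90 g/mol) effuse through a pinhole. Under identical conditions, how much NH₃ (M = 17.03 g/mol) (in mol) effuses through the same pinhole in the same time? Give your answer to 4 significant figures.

Using Graham's law: rate_NH₃/rate_Cl₂ = √(M_Cl₂/M_NH₃) = √(70.90/17.03) = √4.163 = 2.040.
So the amount for NH₃ is 1.19 × 2.040 = 2.428 mol.

2.428 mol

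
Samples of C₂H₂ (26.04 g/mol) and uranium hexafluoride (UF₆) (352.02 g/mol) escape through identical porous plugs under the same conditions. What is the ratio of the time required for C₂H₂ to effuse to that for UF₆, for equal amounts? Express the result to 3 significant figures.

Graham's law gives t_C₂H₂/t_UF₆ = √(M_C₂H₂/M_UF₆) = √(26.04/352.02) = √0.07397 = 0.272.

0.272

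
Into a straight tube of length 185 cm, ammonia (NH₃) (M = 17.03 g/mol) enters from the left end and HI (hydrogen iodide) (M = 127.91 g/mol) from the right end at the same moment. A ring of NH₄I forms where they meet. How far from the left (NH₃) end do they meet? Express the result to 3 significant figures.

136 cm

In equal time, each gas travels a distance ∝ its rate ∝ 1/√M, so d_NH₃/d_HI = √(M_HI/M_NH₃) = √(127.91/17.03) = 2.741.
With d_NH₃ + d_HI = 185 cm, d_HI = 185/(1 + 2.741) = 49.46 cm.
d_NH₃ = 185 − 49.46 = 136 cm.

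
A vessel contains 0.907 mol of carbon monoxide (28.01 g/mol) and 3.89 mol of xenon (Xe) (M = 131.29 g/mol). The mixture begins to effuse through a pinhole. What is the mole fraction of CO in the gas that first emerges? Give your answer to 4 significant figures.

0.3355

Rate_i ∝ x_i/√M_i (Graham's law weighted by mole fraction), so the effusate composition follows n_i/√M_i.
Mole fraction of CO in the effusate = (n_CO/√M_CO) / (n_CO/√M_CO + n_Xe/√M_Xe)
= (0.907/√28.01) / (0.907/√28.01 + 3.89/√131.29) = 0.1714/(0.1714 + 0.3395) = 0.3355.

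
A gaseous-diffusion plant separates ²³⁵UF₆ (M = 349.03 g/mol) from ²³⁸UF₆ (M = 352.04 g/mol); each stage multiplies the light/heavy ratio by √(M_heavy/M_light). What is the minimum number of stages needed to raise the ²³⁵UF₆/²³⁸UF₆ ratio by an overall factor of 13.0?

598

Single-stage factor α = √(352.04/349.03), so ln α = ½ ln(1.00862) = 0.004293.
Need α^N ≥ 13.0 ⇒ N ≥ ln(13.0) / ln α = 2.565 / 0.004293 = 597.41.
So at least 598 stages are needed.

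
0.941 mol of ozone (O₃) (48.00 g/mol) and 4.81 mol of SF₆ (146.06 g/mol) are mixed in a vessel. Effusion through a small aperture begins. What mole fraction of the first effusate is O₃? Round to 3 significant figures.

Each component's effusion rate ∝ (its partial pressure)·(1/√M) ∝ n_i/√M_i.
So x_O₃ in the escaping gas = (n_O₃/√M_O₃) / Σ(n_i/√M_i)
= (0.941/√48.00) / (0.941/√48.00 + 4.81/√146.06) = 0.1358/(0.1358 + 0.3980) = 0.254.

0.254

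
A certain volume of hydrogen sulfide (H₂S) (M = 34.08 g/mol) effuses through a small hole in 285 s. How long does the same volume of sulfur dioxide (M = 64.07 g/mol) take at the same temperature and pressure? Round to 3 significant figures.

391 s

Graham's law gives t_SO₂/t_H₂S = √(M_SO₂/M_H₂S) = √(64.07/34.08) = √1.880 = 1.371.
So the time for SO₂ is 285 × 1.371 = 391 s.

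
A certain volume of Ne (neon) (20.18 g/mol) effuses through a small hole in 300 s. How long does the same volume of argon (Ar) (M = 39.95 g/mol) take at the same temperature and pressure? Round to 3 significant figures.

Graham's law gives t_Ar/t_Ne = √(M_Ar/M_Ne) = √(39.95/20.18) = √1.980 = 1.407.
So the time for Ar is 300 × 1.407 = 422 s.

422 s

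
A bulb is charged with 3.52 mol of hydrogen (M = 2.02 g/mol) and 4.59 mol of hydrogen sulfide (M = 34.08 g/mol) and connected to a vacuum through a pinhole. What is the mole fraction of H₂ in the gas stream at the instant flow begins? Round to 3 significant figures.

0.759

Each component's effusion rate ∝ (its partial pressure)·(1/√M) ∝ n_i/√M_i.
x_H₂(eff) = (n_H₂/√M_H₂) / (n_H₂/√M_H₂ + n_H₂S/√M_H₂S)
= (3.52/√2.02) / (3.52/√2.02 + 4.59/√34.08) = 2.477/(2.477 + 0.7863) = 0.759.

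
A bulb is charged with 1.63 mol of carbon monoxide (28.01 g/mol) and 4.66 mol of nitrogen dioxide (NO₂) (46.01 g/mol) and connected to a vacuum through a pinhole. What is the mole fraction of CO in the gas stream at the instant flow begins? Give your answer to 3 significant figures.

Effusion rate of each component ∝ n_i/√M_i (partial pressure × 1/√M).
Mole fraction of CO in the effusate = (n_CO/√M_CO) / (n_CO/√M_CO + n_NO₂/√M_NO₂)
= (1.63/√28.01) / (1.63/√28.01 + 4.66/√46.01) = 0.3080/(0.3080 + 0.6870) = 0.310.

0.310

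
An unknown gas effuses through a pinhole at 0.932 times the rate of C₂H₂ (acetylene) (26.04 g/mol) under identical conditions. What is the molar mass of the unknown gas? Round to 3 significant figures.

30.0 g/mol

By Graham's law, rate_X/rate_C₂H₂ = √(M_C₂H₂/M_X).
0.932 = √(26.04/M_X)
M_X = 26.04 / 0.932² = 26.04 / 0.8686 = 30.0 g/mol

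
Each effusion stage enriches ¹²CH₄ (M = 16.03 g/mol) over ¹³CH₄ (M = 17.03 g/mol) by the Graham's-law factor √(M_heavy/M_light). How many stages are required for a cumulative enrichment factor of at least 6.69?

63

With α = √(17.03/16.03) per stage, ln α = ½ ln(1.06238) = 0.03026.
Need α^N ≥ 6.69 ⇒ N ≥ ln(6.69) / ln α = 1.901 / 0.03026 = 62.82.
Minimum whole number of stages: N = 63.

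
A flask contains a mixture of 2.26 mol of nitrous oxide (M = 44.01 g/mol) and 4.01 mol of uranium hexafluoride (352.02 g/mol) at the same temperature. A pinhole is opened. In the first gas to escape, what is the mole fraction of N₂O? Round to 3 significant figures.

0.614

Effusion rate of each component ∝ n_i/√M_i (partial pressure × 1/√M).
So x_N₂O in the escaping gas = (n_N₂O/√M_N₂O) / Σ(n_i/√M_i)
= (2.26/√44.01) / (2.26/√44.01 + 4.01/√352.02) = 0.3407/(0.3407 + 0.2137) = 0.614.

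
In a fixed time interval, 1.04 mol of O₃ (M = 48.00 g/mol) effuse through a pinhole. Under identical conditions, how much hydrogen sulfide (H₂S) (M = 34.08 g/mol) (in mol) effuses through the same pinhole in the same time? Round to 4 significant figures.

Using Graham's law: rate_H₂S/rate_O₃ = √(M_O₃/M_H₂S) = √(48.00/34.08) = √1.408 = 1.187.
So the amount for H₂S is 1.04 × 1.187 = 1.234 mol.

1.234 mol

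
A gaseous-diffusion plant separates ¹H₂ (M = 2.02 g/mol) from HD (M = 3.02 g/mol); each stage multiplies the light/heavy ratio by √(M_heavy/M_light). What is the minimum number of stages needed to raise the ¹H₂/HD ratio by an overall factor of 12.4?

13

With α = √(3.02/2.02) per stage, ln α = ½ ln(1.49505) = 0.2011.
Need α^N ≥ 12.4 ⇒ N ≥ ln(12.4) / ln α = 2.518 / 0.2011 = 12.52.
So at least 13 stages are needed.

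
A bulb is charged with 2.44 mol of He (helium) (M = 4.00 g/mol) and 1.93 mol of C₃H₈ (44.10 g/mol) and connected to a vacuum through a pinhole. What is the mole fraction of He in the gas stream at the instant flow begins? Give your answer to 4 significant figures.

0.8076

Effusion rate of each component ∝ n_i/√M_i (partial pressure × 1/√M).
Mole fraction of He in the effusate = (n_He/√M_He) / (n_He/√M_He + n_C₃H₈/√M_C₃H₈)
= (2.44/√4.00) / (2.44/√4.00 + 1.93/√44.10) = 1.220/(1.220 + 0.2906) = 0.8076.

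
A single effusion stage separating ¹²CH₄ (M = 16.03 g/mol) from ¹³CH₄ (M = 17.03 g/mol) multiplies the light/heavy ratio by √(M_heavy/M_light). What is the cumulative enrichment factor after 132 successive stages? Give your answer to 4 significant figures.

54.27

The single-stage factor is √(M_heavy/M_light), so 132 stages give [√(17.03/16.03)]^132 = (17.03/16.03)^(132/2).
= 1.06238^66 = 54.27.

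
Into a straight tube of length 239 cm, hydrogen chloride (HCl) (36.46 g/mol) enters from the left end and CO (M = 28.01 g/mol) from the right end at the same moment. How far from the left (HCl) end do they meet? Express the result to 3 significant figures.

112 cm

In equal time, each gas travels a distance ∝ its rate ∝ 1/√M, so d_HCl/d_CO = √(M_CO/M_HCl) = √(28.01/36.46) = 0.8765.
With d_HCl + d_CO = 239 cm, d_CO = 239/(1 + 0.8765) = 127.4 cm.
d_HCl = 239 − 127.4 = 112 cm.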